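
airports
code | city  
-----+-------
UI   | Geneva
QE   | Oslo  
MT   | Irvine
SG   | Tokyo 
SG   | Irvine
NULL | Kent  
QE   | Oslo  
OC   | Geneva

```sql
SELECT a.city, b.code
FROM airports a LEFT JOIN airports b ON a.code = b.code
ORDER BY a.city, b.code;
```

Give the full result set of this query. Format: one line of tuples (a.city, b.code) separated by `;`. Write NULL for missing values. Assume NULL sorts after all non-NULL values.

LEFT JOIN keeps every row from `airports a`; unmatched rows get NULL for `airports b`'s columns.
Matching on a.code = b.code. A NULL in a compared column never satisfies the condition.
Matched pairs: 11; unmatched a rows kept: 1.

(Geneva, OC); (Geneva, UI); (Irvine, MT); (Irvine, SG); (Irvine, SG); (Kent, NULL); (Oslo, QE); (Oslo, QE); (Oslo, QE); (Oslo, QE); (Tokyo, SG); (Tokyo, SG)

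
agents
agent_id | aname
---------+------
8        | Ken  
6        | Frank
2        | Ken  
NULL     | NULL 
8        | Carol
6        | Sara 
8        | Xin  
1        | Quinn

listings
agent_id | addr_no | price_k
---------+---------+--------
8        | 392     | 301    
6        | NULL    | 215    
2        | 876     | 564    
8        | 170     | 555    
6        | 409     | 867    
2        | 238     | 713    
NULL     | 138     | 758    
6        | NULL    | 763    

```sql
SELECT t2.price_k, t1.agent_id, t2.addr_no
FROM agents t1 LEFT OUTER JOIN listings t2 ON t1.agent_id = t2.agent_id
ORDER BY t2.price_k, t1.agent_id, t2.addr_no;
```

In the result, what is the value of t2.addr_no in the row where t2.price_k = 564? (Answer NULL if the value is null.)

876

LEFT JOIN keeps every row from `agents`; unmatched rows get NULL for `listings`'s columns.
Matching on t1.agent_id = t2.agent_id. A NULL in a compared column never satisfies the condition.
- t1 row (agent_id=8): matches 2 t2 row(s) → 2 output row(s).
- t1 row (agent_id=6): matches 3 t2 row(s) → 3 output row(s).
- t1 row (agent_id=2): matches 2 t2 row(s) → 2 output row(s).
- t1 row (agent_id=NULL): no match → kept, t2 columns NULL.
- t1 row (agent_id=8): matches 2 t2 row(s) → 2 output row(s).
- t1 row (agent_id=6): matches 3 t2 row(s) → 3 output row(s).
- t1 row (agent_id=8): matches 2 t2 row(s) → 2 output row(s).
- t1 row (agent_id=1): no match → kept, t2 columns NULL.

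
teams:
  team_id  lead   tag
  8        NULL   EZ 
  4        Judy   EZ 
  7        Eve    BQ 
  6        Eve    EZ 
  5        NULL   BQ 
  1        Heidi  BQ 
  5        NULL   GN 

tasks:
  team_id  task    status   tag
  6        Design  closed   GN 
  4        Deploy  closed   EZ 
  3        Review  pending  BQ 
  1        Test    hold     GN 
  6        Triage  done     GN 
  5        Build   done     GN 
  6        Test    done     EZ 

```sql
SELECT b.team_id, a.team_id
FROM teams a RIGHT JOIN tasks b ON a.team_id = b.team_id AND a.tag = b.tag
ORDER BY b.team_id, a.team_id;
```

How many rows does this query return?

7

RIGHT JOIN keeps every row from `tasks`; unmatched rows get NULL for `teams`'s columns.
Matching on a.team_id = b.team_id AND a.tag = b.tag.
Matched pairs: 3; unmatched b rows kept: 4.
Total: 3 matched + 4 padded = 7 rows.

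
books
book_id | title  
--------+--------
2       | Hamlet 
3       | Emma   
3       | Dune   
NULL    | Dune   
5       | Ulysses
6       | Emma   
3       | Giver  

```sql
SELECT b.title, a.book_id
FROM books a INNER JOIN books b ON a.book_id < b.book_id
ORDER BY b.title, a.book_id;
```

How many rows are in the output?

INNER JOIN keeps only pairs where the ON condition holds.
Matching on a.book_id < b.book_id. A NULL in a compared column never satisfies the condition.
- book_id=2: 5 matching b row(s), so 5 row(s) emitted.
- book_id=3: 2 matching b row(s), so 2 row(s) emitted.
- book_id=3: 2 matching b row(s), so 2 row(s) emitted.
- book_id=NULL: no matching b row, dropped.
- book_id=5: 1 matching b row(s), so 1 row(s) emitted.
- book_id=6: no matching b row, dropped.
- book_id=3: 2 matching b row(s), so 2 row(s) emitted.
Total: 12 rows.

12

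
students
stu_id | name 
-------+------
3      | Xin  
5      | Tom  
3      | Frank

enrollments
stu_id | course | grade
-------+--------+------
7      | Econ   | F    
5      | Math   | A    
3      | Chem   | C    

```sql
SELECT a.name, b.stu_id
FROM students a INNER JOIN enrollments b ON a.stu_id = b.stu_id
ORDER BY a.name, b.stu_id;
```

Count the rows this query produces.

3

INNER JOIN keeps only pairs where the ON condition holds.
Matching on a.stu_id = b.stu_id.
- a[0] stu_id=3 → 1 match(es) in b → 1 row(s).
- a[1] stu_id=5 → 1 match(es) in b → 1 row(s).
- a[2] stu_id=3 → 1 match(es) in b → 1 row(s).
Total: 3 rows.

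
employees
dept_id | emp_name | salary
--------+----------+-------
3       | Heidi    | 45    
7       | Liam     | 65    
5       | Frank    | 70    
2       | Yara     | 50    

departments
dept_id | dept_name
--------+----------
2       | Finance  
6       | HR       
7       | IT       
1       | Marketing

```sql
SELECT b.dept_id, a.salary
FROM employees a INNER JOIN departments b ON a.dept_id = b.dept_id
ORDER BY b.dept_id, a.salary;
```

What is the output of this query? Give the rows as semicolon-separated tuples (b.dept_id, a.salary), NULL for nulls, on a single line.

INNER JOIN keeps only pairs where the ON condition holds.
Matching on a.dept_id = b.dept_id.
- a[0] dept_id=3 → no match; dropped.
- a[1] dept_id=7 → 1 match(es) in b → 1 row(s).
- a[2] dept_id=5 → no match; dropped.
- a[3] dept_id=2 → 1 match(es) in b → 1 row(s).
After projecting and ordering:
b.dept_id | a.salary
2 | 50
7 | 65

(2, 50); (7, 65)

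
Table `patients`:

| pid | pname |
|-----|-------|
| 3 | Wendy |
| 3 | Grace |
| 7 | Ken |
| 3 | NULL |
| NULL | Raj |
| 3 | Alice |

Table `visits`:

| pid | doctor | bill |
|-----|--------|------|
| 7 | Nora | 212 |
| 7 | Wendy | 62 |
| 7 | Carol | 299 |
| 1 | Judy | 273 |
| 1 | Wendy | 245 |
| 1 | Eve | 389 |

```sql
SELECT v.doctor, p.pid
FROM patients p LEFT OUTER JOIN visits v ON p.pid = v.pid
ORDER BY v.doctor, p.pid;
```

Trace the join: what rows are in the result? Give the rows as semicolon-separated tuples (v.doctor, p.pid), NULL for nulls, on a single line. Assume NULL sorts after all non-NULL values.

(Carol, 7); (Nora, 7); (Wendy, 7); (NULL, 3); (NULL, 3); (NULL, 3); (NULL, 3); (NULL, NULL)

LEFT JOIN keeps every row from `patients`; unmatched rows get NULL for `visits`'s columns.
Matching on p.pid = v.pid. A NULL in a compared column never satisfies the condition.
Matched pairs: 3; unmatched p rows kept: 5.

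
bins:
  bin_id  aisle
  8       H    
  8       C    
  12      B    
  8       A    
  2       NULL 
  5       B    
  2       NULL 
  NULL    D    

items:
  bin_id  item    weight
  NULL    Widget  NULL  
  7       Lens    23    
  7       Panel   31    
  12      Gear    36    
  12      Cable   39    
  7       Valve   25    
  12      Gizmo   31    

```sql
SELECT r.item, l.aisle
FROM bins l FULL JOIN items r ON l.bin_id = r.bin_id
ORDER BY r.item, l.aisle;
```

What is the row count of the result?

FULL OUTER JOIN keeps every row from both sides; unmatched rows get NULL for the other side's columns.
Matching on l.bin_id = r.bin_id. A NULL in a compared column never satisfies the condition.
- l row (bin_id=8): no match → kept, r columns NULL.
- l row (bin_id=8): no match → kept, r columns NULL.
- l row (bin_id=12): matches 3 r row(s) → 3 output row(s).
- l row (bin_id=8): no match → kept, r columns NULL.
- l row (bin_id=2): no match → kept, r columns NULL.
- l row (bin_id=5): no match → kept, r columns NULL.
- l row (bin_id=2): no match → kept, r columns NULL.
- l row (bin_id=NULL): no match → kept, r columns NULL.
- 4 row(s) from r found no l partner → padded with NULL.
Total: 3 matched + 11 padded = 14 rows.

14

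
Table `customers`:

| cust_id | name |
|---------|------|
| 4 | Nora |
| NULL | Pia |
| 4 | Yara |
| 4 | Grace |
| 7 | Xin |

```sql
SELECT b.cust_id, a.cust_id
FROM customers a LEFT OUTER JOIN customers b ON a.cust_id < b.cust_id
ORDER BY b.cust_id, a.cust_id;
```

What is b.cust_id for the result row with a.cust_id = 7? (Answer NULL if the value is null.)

LEFT JOIN keeps every row from `customers a`; unmatched rows get NULL for `customers b`'s columns.
Matching on a.cust_id < b.cust_id. A NULL in a compared column never satisfies the condition.
Matched pairs: 3; unmatched a rows kept: 2.

NULL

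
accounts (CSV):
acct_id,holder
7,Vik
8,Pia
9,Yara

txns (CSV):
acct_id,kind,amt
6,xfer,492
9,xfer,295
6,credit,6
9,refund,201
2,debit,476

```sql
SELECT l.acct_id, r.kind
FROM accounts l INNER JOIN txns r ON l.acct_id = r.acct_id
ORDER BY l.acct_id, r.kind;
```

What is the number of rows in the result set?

2

INNER JOIN keeps only pairs where the ON condition holds.
Matching on l.acct_id = r.acct_id.
- l[0] acct_id=7 → no match; dropped.
- l[1] acct_id=8 → no match; dropped.
- l[2] acct_id=9 → 2 match(es) in r → 2 row(s).
Total: 2 rows.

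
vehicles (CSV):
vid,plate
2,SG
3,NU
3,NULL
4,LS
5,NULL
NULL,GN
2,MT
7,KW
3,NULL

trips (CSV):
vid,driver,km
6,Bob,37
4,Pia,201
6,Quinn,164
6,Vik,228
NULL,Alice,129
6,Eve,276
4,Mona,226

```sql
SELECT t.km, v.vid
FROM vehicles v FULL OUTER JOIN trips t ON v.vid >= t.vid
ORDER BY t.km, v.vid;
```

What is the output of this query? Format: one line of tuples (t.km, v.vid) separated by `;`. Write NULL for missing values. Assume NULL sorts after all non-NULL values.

(37, 7); (129, NULL); (164, 7); (201, 4); (201, 5); (201, 7); (226, 4); (226, 5); (226, 7); (228, 7); (276, 7); (NULL, 2); (NULL, 2); (NULL, 3); (NULL, 3); (NULL, 3); (NULL, NULL)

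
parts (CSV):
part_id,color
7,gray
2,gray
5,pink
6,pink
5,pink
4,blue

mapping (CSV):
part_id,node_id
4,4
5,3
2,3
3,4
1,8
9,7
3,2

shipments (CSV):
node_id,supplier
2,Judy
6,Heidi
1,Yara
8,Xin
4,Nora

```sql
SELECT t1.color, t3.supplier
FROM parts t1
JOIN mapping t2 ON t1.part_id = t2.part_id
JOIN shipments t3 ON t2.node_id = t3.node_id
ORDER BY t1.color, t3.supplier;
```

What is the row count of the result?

1

Evaluate left to right. First `parts t1 INNER JOIN mapping t2` on part_id: 4 row(s).
Then INNER JOIN `shipments t3` on node_id: keep only rows whose t2.node_id appears in t3.
Result: 1 row(s).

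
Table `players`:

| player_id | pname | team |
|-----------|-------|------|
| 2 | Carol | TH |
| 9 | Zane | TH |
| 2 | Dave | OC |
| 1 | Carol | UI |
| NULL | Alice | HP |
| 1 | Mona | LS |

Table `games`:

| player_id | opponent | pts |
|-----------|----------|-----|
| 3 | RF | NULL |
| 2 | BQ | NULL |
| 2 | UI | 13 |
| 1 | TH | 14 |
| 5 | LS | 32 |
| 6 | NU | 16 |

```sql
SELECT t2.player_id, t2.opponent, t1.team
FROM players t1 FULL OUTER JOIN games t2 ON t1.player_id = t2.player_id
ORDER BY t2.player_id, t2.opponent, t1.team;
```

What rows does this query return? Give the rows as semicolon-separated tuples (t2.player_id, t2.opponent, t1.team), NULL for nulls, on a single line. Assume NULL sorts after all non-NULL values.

(1, TH, LS); (1, TH, UI); (2, BQ, OC); (2, BQ, TH); (2, UI, OC); (2, UI, TH); (3, RF, NULL); (5, LS, NULL); (6, NU, NULL); (NULL, NULL, HP); (NULL, NULL, TH)

FULL OUTER JOIN keeps every row from both sides; unmatched rows get NULL for the other side's columns.
Matching on t1.player_id = t2.player_id. A NULL in a compared column never satisfies the condition.
Matched pairs: 6; unmatched t1 rows kept: 2; unmatched t2 rows kept: 3.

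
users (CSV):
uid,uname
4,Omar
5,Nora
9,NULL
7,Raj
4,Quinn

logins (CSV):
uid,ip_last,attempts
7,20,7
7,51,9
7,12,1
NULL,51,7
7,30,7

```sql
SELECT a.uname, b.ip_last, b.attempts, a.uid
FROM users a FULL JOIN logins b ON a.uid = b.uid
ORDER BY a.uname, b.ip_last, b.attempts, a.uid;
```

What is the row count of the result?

9

FULL OUTER JOIN keeps every row from both sides; unmatched rows get NULL for the other side's columns.
Matching on a.uid = b.uid. A NULL in a compared column never satisfies the condition.
- a row (uid=4): no match → kept, b columns NULL.
- a row (uid=5): no match → kept, b columns NULL.
- a row (uid=9): no match → kept, b columns NULL.
- a row (uid=7): matches 4 b row(s) → 4 output row(s).
- a row (uid=4): no match → kept, b columns NULL.
- plus 1 unmatched b row(s), each kept with NULL a columns.
Total: 4 matched + 5 padded = 9 rows.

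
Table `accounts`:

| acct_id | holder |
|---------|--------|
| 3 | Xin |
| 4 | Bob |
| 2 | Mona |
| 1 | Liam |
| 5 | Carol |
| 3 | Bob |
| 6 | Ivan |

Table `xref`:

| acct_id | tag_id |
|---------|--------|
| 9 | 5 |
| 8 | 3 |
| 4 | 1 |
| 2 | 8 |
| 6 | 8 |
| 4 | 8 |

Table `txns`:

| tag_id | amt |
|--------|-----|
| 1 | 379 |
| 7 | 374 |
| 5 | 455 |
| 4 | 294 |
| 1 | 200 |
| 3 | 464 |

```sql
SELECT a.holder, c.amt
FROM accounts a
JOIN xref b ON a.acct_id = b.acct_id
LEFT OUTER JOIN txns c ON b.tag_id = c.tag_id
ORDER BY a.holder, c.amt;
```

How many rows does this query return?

5

Joins associate left-to-right: accounts INNER JOIN xref on acct_id gives 4 intermediate row(s).
Then LEFT JOIN `txns c` on tag_id: each of those 4 rows is kept; rows whose b.tag_id has no match in c get NULL for c's columns.
Result: 5 row(s).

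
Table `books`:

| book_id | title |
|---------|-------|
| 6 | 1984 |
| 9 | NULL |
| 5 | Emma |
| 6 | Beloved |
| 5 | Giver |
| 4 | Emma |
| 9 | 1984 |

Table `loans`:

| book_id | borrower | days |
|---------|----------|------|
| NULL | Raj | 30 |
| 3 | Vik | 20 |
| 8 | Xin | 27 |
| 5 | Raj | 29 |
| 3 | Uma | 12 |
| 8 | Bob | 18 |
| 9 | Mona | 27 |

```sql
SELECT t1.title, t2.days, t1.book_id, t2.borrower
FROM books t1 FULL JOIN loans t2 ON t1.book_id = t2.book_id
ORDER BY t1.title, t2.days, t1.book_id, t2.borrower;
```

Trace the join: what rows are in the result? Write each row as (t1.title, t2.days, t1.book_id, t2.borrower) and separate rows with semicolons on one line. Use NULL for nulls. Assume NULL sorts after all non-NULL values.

(1984, 27, 9, Mona); (1984, NULL, 6, NULL); (Beloved, NULL, 6, NULL); (Emma, 29, 5, Raj); (Emma, NULL, 4, NULL); (Giver, 29, 5, Raj); (NULL, 12, NULL, Uma); (NULL, 18, NULL, Bob); (NULL, 20, NULL, Vik); (NULL, 27, 9, Mona); (NULL, 27, NULL, Xin); (NULL, 30, NULL, Raj)

FULL OUTER JOIN keeps every row from both sides; unmatched rows get NULL for the other side's columns.
Matching on t1.book_id = t2.book_id. A NULL in a compared column never satisfies the condition.
Matched pairs: 4; unmatched t1 rows kept: 3; unmatched t2 rows kept: 5.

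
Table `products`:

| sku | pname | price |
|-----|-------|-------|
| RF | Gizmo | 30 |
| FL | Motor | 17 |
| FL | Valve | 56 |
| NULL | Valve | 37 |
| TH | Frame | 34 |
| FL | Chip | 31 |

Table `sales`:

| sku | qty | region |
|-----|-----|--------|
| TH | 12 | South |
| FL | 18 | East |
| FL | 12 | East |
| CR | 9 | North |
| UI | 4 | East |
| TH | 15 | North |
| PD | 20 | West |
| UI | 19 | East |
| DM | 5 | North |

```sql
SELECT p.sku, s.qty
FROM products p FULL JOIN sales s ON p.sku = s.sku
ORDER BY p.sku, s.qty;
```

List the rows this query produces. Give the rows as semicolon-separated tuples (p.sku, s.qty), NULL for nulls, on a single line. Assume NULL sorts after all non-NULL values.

FULL OUTER JOIN keeps every row from both sides; unmatched rows get NULL for the other side's columns.
Matching on p.sku = s.sku. A NULL in a compared column never satisfies the condition.
- p[0] sku=RF → no match; kept with NULLs on the s side.
- p[1] sku=FL → 2 match(es) in s → 2 row(s).
- p[2] sku=FL → 2 match(es) in s → 2 row(s).
- p[3] sku=NULL → no match; kept with NULLs on the s side.
- p[4] sku=TH → 2 match(es) in s → 2 row(s).
- p[5] sku=FL → 2 match(es) in s → 2 row(s).
- plus 5 unmatched s row(s), each kept with NULL p columns.

(FL, 12); (FL, 12); (FL, 12); (FL, 18); (FL, 18); (FL, 18); (RF, NULL); (TH, 12); (TH, 15); (NULL, 4); (NULL, 5); (NULL, 9); (NULL, 19); (NULL, 20); (NULL, NULL)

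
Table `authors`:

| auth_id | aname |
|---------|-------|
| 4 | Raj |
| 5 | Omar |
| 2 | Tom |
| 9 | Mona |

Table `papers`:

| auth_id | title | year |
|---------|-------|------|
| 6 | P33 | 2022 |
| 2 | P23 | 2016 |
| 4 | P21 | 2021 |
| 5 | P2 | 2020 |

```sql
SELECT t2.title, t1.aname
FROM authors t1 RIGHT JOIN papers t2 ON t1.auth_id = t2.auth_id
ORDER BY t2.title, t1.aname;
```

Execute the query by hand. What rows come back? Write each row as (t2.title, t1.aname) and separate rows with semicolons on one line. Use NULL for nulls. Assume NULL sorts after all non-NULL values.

RIGHT JOIN keeps every row from `papers`; unmatched rows get NULL for `authors`'s columns.
Matching on t1.auth_id = t2.auth_id.
Matched pairs: 3; unmatched t2 rows kept: 1.

(P2, Omar); (P21, Raj); (P23, Tom); (P33, NULL)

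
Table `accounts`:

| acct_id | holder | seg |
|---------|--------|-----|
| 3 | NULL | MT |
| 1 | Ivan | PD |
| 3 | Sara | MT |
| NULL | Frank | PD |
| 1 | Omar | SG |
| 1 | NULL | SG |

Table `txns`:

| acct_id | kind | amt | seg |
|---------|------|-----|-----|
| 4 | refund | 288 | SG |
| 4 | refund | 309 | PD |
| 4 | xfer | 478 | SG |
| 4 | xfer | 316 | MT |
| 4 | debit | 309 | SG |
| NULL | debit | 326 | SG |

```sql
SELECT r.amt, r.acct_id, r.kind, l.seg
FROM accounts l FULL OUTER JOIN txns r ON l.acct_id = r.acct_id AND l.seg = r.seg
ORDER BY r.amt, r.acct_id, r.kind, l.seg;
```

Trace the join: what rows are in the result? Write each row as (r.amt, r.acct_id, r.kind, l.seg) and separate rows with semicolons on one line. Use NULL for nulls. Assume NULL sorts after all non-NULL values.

(288, 4, refund, NULL); (309, 4, debit, NULL); (309, 4, refund, NULL); (316, 4, xfer, NULL); (326, NULL, debit, NULL); (478, 4, xfer, NULL); (NULL, NULL, NULL, MT); (NULL, NULL, NULL, MT); (NULL, NULL, NULL, PD); (NULL, NULL, NULL, PD); (NULL, NULL, NULL, SG); (NULL, NULL, NULL, SG)

FULL OUTER JOIN keeps every row from both sides; unmatched rows get NULL for the other side's columns.
Matching on l.acct_id = r.acct_id AND l.seg = r.seg. A NULL in a compared column never satisfies the condition.
- l[0] acct_id=3, seg=MT → no match; kept with NULLs on the r side.
- l[1] acct_id=1, seg=PD → no match; kept with NULLs on the r side.
- l[2] acct_id=3, seg=MT → no match; kept with NULLs on the r side.
- l[3] acct_id=NULL, seg=PD → no match; kept with NULLs on the r side.
- l[4] acct_id=1, seg=SG → no match; kept with NULLs on the r side.
- l[5] acct_id=1, seg=SG → no match; kept with NULLs on the r side.
- 6 r row(s) had no l match → kept, l columns NULL.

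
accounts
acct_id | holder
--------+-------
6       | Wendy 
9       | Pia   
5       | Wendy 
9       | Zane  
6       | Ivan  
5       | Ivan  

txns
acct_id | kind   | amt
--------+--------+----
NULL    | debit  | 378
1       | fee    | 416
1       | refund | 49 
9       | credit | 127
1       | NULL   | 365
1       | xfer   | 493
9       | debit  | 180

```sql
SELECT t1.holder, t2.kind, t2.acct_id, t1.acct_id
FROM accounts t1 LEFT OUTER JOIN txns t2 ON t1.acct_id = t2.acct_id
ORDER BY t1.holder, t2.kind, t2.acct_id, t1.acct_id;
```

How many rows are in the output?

LEFT JOIN keeps every row from `accounts`; unmatched rows get NULL for `txns`'s columns.
Matching on t1.acct_id = t2.acct_id. A NULL in a compared column never satisfies the condition.
- t1[0] acct_id=6 → no match; kept with NULLs on the t2 side.
- t1[1] acct_id=9 → 2 match(es) in t2 → 2 row(s).
- t1[2] acct_id=5 → no match; kept with NULLs on the t2 side.
- t1[3] acct_id=9 → 2 match(es) in t2 → 2 row(s).
- t1[4] acct_id=6 → no match; kept with NULLs on the t2 side.
- t1[5] acct_id=5 → no match; kept with NULLs on the t2 side.
Total: 4 matched + 4 padded = 8 rows.

8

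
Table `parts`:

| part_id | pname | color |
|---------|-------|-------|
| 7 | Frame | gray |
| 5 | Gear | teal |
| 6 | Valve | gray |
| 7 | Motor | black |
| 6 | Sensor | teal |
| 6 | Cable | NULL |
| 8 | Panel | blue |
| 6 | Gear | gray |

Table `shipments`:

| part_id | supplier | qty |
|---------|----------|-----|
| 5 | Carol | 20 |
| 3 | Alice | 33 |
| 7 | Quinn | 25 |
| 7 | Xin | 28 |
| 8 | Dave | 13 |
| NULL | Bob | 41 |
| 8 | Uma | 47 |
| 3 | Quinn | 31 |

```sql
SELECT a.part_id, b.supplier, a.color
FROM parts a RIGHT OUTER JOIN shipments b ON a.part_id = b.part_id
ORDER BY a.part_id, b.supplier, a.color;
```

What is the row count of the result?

10

RIGHT JOIN keeps every row from `shipments`; unmatched rows get NULL for `parts`'s columns.
Matching on a.part_id = b.part_id. A NULL in a compared column never satisfies the condition.
Matched pairs: 7; unmatched b rows kept: 3.
Total: 7 matched + 3 padded = 10 rows.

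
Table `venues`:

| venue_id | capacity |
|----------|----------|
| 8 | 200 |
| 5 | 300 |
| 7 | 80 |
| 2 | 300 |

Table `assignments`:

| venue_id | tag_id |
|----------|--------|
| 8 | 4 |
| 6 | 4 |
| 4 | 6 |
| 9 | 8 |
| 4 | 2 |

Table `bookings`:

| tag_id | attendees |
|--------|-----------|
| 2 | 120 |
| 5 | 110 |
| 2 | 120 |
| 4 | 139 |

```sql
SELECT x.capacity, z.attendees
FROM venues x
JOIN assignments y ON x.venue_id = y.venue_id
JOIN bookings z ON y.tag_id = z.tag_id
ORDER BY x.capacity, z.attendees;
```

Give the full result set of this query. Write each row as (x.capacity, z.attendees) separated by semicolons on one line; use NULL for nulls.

(200, 139)

Evaluate left to right. First `venues x INNER JOIN assignments y` on venue_id: 1 row(s).
Then INNER JOIN `bookings z` on tag_id: keep only rows whose y.tag_id appears in z.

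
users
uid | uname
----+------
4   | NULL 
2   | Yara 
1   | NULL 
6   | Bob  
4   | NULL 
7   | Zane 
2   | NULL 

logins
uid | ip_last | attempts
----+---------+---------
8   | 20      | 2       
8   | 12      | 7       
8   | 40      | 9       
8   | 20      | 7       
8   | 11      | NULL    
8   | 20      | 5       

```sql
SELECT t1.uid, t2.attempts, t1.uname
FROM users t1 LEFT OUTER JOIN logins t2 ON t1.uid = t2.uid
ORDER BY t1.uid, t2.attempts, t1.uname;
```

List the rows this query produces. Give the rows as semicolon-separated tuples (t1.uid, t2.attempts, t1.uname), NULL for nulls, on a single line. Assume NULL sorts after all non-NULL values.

(1, NULL, NULL); (2, NULL, Yara); (2, NULL, NULL); (4, NULL, NULL); (4, NULL, NULL); (6, NULL, Bob); (7, NULL, Zane)

LEFT JOIN keeps every row from `users`; unmatched rows get NULL for `logins`'s columns.
Matching on t1.uid = t2.uid.
Matched pairs: 0; unmatched t1 rows kept: 7.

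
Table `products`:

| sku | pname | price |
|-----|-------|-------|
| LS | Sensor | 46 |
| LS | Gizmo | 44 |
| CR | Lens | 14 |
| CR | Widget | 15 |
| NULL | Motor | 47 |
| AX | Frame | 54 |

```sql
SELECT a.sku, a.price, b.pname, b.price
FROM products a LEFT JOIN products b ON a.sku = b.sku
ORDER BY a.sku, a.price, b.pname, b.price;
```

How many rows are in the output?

10

LEFT JOIN keeps every row from `products a`; unmatched rows get NULL for `products b`'s columns.
Matching on a.sku = b.sku. A NULL in a compared column never satisfies the condition.
Matched pairs: 9; unmatched a rows kept: 1.
Total: 9 matched + 1 padded = 10 rows.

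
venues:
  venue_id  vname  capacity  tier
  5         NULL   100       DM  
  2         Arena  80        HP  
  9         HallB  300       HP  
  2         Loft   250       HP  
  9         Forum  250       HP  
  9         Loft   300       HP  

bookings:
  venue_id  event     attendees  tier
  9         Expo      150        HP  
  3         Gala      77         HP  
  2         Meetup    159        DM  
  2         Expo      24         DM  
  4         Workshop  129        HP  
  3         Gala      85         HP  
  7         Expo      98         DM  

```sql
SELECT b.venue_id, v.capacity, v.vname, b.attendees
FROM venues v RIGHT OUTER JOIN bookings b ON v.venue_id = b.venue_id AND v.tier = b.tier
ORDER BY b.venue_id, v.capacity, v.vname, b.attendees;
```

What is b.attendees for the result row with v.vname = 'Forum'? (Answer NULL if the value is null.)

150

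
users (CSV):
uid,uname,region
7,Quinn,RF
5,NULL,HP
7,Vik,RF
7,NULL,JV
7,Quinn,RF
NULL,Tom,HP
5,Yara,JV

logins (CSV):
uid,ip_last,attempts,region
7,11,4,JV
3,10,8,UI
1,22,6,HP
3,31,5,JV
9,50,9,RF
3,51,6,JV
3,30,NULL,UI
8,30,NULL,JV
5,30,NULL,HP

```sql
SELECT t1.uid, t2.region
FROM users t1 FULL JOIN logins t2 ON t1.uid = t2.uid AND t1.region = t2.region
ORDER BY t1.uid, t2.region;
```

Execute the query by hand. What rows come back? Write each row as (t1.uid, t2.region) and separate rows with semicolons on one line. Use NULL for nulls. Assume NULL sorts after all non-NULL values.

FULL OUTER JOIN keeps every row from both sides; unmatched rows get NULL for the other side's columns.
Matching on t1.uid = t2.uid AND t1.region = t2.region. A NULL in a compared column never satisfies the condition.
Matched pairs: 2; unmatched t1 rows kept: 5; unmatched t2 rows kept: 7.

(5, HP); (5, NULL); (7, JV); (7, NULL); (7, NULL); (7, NULL); (NULL, HP); (NULL, JV); (NULL, JV); (NULL, JV); (NULL, RF); (NULL, UI); (NULL, UI); (NULL, NULL)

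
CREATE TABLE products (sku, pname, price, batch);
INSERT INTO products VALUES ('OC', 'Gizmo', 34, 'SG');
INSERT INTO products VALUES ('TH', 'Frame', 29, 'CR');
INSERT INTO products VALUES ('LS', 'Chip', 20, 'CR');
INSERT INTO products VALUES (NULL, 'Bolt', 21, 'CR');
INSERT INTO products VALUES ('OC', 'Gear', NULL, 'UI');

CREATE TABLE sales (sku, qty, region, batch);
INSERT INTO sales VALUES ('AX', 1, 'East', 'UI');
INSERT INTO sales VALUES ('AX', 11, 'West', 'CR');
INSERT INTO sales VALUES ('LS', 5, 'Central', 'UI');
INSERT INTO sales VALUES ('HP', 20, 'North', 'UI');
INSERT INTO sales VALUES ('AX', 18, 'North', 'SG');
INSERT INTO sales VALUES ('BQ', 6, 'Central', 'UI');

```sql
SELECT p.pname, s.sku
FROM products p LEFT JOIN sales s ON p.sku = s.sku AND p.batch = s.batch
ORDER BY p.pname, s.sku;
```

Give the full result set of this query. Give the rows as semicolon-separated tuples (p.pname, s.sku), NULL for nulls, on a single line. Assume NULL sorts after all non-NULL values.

LEFT JOIN keeps every row from `products`; unmatched rows get NULL for `sales`'s columns.
Matching on p.sku = s.sku AND p.batch = s.batch. A NULL in a compared column never satisfies the condition.
- p (sku=OC, batch=SG) has no partner → padded with NULL.
- p (sku=TH, batch=CR) has no partner → padded with NULL.
- p (sku=LS, batch=CR) has no partner → padded with NULL.
- p (sku=NULL, batch=CR) has no partner → padded with NULL.
- p (sku=OC, batch=UI) has no partner → padded with NULL.
After projecting and ordering:
p.pname | s.sku
Bolt | NULL
Chip | NULL
Frame | NULL
Gear | NULL
Gizmo | NULL

(Bolt, NULL); (Chip, NULL); (Frame, NULL); (Gear, NULL); (Gizmo, NULL)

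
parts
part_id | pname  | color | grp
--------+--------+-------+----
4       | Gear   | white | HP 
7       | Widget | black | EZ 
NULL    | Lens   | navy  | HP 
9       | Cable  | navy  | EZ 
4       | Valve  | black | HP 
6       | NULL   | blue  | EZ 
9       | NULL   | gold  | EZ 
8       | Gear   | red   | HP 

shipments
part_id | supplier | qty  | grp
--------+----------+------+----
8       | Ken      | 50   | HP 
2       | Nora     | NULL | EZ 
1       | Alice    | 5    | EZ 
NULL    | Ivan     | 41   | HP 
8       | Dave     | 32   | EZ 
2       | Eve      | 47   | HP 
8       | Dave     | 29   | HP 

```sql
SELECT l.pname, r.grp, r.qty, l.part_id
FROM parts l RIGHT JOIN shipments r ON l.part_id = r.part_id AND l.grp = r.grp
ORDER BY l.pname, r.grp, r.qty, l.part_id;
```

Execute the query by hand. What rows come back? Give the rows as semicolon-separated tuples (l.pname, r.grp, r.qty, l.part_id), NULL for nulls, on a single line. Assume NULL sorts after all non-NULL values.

(Gear, HP, 29, 8); (Gear, HP, 50, 8); (NULL, EZ, 5, NULL); (NULL, EZ, 32, NULL); (NULL, EZ, NULL, NULL); (NULL, HP, 41, NULL); (NULL, HP, 47, NULL)

RIGHT JOIN keeps every row from `shipments`; unmatched rows get NULL for `parts`'s columns.
Matching on l.part_id = r.part_id AND l.grp = r.grp. A NULL in a compared column never satisfies the condition.
Matched pairs: 2; unmatched r rows kept: 5.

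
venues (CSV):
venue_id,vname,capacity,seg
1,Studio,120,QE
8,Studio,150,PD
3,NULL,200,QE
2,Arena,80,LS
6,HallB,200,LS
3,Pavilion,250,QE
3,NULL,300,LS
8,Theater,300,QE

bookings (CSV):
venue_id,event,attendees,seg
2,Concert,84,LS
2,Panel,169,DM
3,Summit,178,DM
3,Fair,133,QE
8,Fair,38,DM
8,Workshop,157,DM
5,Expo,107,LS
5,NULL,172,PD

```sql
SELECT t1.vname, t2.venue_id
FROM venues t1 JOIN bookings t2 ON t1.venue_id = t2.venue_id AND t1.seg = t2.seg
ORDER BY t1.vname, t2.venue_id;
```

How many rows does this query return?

INNER JOIN keeps only pairs where the ON condition holds.
Matching on t1.venue_id = t2.venue_id AND t1.seg = t2.seg.
- t1 row (venue_id=1, seg=QE): no match → dropped.
- t1 row (venue_id=8, seg=PD): no match → dropped.
- t1 row (venue_id=3, seg=QE): matches 1 t2 row(s) → 1 output row(s).
- t1 row (venue_id=2, seg=LS): matches 1 t2 row(s) → 1 output row(s).
- t1 row (venue_id=6, seg=LS): no match → dropped.
- t1 row (venue_id=3, seg=QE): matches 1 t2 row(s) → 1 output row(s).
- t1 row (venue_id=3, seg=LS): no match → dropped.
- t1 row (venue_id=8, seg=QE): no match → dropped.
Total: 3 rows.

3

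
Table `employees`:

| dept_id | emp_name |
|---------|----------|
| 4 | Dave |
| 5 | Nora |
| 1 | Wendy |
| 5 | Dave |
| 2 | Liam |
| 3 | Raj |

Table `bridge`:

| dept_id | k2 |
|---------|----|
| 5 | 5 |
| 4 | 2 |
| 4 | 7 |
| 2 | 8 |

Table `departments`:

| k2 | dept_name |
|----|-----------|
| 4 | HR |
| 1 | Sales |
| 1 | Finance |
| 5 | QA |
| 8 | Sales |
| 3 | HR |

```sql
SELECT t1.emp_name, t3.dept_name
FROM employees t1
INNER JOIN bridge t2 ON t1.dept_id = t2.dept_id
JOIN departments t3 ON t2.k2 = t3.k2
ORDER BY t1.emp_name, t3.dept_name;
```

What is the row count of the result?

Step 1 — t1 INNER JOIN t2 on dept_id → 5 row(s).
Then INNER JOIN `departments t3` on k2: keep only rows whose t2.k2 appears in t3.
Result: 3 row(s).

3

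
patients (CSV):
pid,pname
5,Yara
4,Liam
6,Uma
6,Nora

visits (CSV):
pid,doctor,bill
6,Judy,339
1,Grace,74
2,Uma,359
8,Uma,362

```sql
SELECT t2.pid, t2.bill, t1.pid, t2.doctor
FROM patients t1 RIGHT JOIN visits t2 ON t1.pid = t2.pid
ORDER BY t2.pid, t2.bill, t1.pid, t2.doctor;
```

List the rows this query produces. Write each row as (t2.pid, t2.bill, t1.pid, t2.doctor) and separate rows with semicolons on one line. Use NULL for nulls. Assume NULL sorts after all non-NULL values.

RIGHT JOIN keeps every row from `visits`; unmatched rows get NULL for `patients`'s columns.
Matching on t1.pid = t2.pid.
- t1 row (pid=5): no match.
- t1 row (pid=4): no match.
- t1 row (pid=6): matches 1 t2 row(s) → 1 output row(s).
- t1 row (pid=6): matches 1 t2 row(s) → 1 output row(s).
- 3 row(s) from t2 found no t1 partner → padded with NULL.
After projecting and ordering:
t2.pid | t2.bill | t1.pid | t2.doctor
1 | 74 | NULL | Grace
2 | 359 | NULL | Uma
6 | 339 | 6 | Judy
6 | 339 | 6 | Judy
8 | 362 | NULL | Uma

(1, 74, NULL, Grace); (2, 359, NULL, Uma); (6, 339, 6, Judy); (6, 339, 6, Judy); (8, 362, NULL, Uma)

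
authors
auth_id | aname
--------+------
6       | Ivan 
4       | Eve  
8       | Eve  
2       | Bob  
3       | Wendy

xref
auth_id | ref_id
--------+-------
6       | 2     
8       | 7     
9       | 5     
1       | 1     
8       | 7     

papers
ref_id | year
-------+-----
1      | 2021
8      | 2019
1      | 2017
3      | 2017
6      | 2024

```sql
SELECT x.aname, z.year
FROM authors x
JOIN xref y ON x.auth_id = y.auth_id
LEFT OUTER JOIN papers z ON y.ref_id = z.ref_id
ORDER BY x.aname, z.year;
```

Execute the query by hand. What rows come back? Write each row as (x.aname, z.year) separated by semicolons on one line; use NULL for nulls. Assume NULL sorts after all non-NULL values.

(Eve, NULL); (Eve, NULL); (Ivan, NULL)

Joins associate left-to-right: authors INNER JOIN xref on auth_id gives 3 intermediate row(s).
Then LEFT JOIN `papers z` on ref_id: each of those 3 rows is kept; rows whose y.ref_id has no match in z get NULL for z's columns.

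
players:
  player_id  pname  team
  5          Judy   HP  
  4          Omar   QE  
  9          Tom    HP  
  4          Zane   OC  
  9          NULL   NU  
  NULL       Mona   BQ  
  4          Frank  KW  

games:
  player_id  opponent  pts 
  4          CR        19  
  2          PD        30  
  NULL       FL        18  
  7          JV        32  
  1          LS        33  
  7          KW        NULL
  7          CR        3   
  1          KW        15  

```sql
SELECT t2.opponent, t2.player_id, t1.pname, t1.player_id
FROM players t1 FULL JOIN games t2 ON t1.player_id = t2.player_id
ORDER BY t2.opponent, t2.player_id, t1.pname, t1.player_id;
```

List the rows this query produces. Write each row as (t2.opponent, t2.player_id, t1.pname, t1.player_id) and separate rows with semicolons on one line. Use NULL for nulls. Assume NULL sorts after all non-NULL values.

(CR, 4, Frank, 4); (CR, 4, Omar, 4); (CR, 4, Zane, 4); (CR, 7, NULL, NULL); (FL, NULL, NULL, NULL); (JV, 7, NULL, NULL); (KW, 1, NULL, NULL); (KW, 7, NULL, NULL); (LS, 1, NULL, NULL); (PD, 2, NULL, NULL); (NULL, NULL, Judy, 5); (NULL, NULL, Mona, NULL); (NULL, NULL, Tom, 9); (NULL, NULL, NULL, 9)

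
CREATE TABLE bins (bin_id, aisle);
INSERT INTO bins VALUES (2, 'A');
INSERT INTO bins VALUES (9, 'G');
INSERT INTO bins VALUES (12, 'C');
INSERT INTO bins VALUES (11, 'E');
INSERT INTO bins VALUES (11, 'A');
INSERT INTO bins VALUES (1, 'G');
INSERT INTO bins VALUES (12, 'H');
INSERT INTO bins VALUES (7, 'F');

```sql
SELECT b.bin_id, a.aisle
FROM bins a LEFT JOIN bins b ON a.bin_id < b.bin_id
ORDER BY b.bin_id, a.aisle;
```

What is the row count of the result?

28

LEFT JOIN keeps every row from `bins a`; unmatched rows get NULL for `bins b`'s columns.
Matching on a.bin_id < b.bin_id.
- a (bin_id=2) pairs with 6 row(s) of b.
- a (bin_id=9) pairs with 4 row(s) of b.
- a (bin_id=12) has no partner → padded with NULL.
- a (bin_id=11) pairs with 2 row(s) of b.
- a (bin_id=11) pairs with 2 row(s) of b.
- a (bin_id=1) pairs with 7 row(s) of b.
- a (bin_id=12) has no partner → padded with NULL.
- a (bin_id=7) pairs with 5 row(s) of b.
Total: 26 matched + 2 padded = 28 rows.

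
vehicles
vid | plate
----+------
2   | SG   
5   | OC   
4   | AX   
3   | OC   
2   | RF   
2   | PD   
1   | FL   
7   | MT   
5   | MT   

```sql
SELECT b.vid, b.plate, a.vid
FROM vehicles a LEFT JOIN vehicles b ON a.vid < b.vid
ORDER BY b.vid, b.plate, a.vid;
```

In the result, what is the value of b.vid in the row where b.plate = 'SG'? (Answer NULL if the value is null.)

2

LEFT JOIN keeps every row from `vehicles a`; unmatched rows get NULL for `vehicles b`'s columns.
Matching on a.vid < b.vid.
- a row (vid=2): matches 5 b row(s) → 5 output row(s).
- a row (vid=5): matches 1 b row(s) → 1 output row(s).
- a row (vid=4): matches 3 b row(s) → 3 output row(s).
- a row (vid=3): matches 4 b row(s) → 4 output row(s).
- a row (vid=2): matches 5 b row(s) → 5 output row(s).
- a row (vid=2): matches 5 b row(s) → 5 output row(s).
- a row (vid=1): matches 8 b row(s) → 8 output row(s).
- a row (vid=7): no match → kept, b columns NULL.
- a row (vid=5): matches 1 b row(s) → 1 output row(s).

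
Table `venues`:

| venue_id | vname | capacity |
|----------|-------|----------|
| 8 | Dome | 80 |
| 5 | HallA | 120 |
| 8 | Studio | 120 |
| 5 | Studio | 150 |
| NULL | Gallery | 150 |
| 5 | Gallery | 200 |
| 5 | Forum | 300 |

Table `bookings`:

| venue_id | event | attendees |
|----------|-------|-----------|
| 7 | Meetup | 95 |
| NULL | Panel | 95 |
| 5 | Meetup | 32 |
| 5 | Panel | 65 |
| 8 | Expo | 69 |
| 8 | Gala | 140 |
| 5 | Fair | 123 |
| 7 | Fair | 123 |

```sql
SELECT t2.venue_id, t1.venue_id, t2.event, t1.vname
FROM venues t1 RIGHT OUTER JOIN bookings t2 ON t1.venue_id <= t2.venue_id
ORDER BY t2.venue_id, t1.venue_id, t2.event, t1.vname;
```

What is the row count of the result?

33

RIGHT JOIN keeps every row from `bookings`; unmatched rows get NULL for `venues`'s columns.
Matching on t1.venue_id <= t2.venue_id. A NULL in a compared column never satisfies the condition.
- t1[0] venue_id=8 → 2 match(es) in t2 → 2 row(s).
- t1[1] venue_id=5 → 7 match(es) in t2 → 7 row(s).
- t1[2] venue_id=8 → 2 match(es) in t2 → 2 row(s).
- t1[3] venue_id=5 → 7 match(es) in t2 → 7 row(s).
- t1[4] venue_id=NULL → no match.
- t1[5] venue_id=5 → 7 match(es) in t2 → 7 row(s).
- t1[6] venue_id=5 → 7 match(es) in t2 → 7 row(s).
- plus 1 unmatched t2 row(s), each kept with NULL t1 columns.
Total: 32 matched + 1 padded = 33 rows.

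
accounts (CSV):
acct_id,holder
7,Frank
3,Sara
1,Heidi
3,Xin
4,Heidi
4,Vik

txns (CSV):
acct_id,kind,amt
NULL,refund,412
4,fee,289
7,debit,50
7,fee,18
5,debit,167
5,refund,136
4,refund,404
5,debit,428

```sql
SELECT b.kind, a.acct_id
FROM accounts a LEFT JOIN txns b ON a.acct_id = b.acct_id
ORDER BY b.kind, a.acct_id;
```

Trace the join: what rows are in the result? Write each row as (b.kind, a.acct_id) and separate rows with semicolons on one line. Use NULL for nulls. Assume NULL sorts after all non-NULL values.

LEFT JOIN keeps every row from `accounts`; unmatched rows get NULL for `txns`'s columns.
Matching on a.acct_id = b.acct_id. A NULL in a compared column never satisfies the condition.
- a[0] acct_id=7 → 2 match(es) in b → 2 row(s).
- a[1] acct_id=3 → no match; kept with NULLs on the b side.
- a[2] acct_id=1 → no match; kept with NULLs on the b side.
- a[3] acct_id=3 → no match; kept with NULLs on the b side.
- a[4] acct_id=4 → 2 match(es) in b → 2 row(s).
- a[5] acct_id=4 → 2 match(es) in b → 2 row(s).
After projecting and ordering:
b.kind | a.acct_id
debit | 7
fee | 4
fee | 4
fee | 7
refund | 4
refund | 4
NULL | 1
NULL | 3
NULL | 3

(debit, 7); (fee, 4); (fee, 4); (fee, 7); (refund, 4); (refund, 4); (NULL, 1); (NULL, 3); (NULL, 3)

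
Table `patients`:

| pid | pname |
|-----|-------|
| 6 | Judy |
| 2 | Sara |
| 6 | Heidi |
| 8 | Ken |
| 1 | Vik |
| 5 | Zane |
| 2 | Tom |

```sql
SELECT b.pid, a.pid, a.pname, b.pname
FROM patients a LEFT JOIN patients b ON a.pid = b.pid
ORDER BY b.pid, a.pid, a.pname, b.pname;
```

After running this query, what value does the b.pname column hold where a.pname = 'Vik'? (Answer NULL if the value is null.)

Vik

LEFT JOIN keeps every row from `patients a`; unmatched rows get NULL for `patients b`'s columns.
Matching on a.pid = b.pid.
- pid=6: 2 matching b row(s), so 2 row(s) emitted.
- pid=2: 2 matching b row(s), so 2 row(s) emitted.
- pid=6: 2 matching b row(s), so 2 row(s) emitted.
- pid=8: 1 matching b row(s), so 1 row(s) emitted.
- pid=1: 1 matching b row(s), so 1 row(s) emitted.
- pid=5: 1 matching b row(s), so 1 row(s) emitted.
- pid=2: 2 matching b row(s), so 2 row(s) emitted.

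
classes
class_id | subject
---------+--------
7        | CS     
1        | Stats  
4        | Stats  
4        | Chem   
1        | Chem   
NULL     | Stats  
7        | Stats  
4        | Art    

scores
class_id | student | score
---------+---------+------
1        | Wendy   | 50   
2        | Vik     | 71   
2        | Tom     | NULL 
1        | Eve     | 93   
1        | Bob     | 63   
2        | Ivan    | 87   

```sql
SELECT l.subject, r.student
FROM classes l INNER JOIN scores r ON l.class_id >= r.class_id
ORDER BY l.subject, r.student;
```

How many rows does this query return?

INNER JOIN keeps only pairs where the ON condition holds.
Matching on l.class_id >= r.class_id. A NULL in a compared column never satisfies the condition.
- l (class_id=7) pairs with 6 row(s) of r.
- l (class_id=1) pairs with 3 row(s) of r.
- l (class_id=4) pairs with 6 row(s) of r.
- l (class_id=4) pairs with 6 row(s) of r.
- l (class_id=1) pairs with 3 row(s) of r.
- l (class_id=NULL) has no partner → excluded.
- l (class_id=7) pairs with 6 row(s) of r.
- l (class_id=4) pairs with 6 row(s) of r.
Total: 36 rows.

36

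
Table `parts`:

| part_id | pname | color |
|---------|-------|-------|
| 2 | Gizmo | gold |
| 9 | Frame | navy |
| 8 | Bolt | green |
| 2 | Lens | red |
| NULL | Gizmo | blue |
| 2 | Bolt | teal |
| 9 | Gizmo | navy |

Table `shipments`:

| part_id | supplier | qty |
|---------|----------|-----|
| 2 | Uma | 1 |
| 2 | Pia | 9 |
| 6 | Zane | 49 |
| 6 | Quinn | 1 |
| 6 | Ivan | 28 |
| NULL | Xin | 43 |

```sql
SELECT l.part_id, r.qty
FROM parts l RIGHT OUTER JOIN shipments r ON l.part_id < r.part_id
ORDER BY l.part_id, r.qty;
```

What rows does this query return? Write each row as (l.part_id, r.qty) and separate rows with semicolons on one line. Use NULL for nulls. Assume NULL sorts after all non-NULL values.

RIGHT JOIN keeps every row from `shipments`; unmatched rows get NULL for `parts`'s columns.
Matching on l.part_id < r.part_id. A NULL in a compared column never satisfies the condition.
- part_id=2: 3 matching r row(s), so 3 row(s) emitted.
- part_id=9: no matching r row.
- part_id=8: no matching r row.
- part_id=2: 3 matching r row(s), so 3 row(s) emitted.
- part_id=NULL: no matching r row.
- part_id=2: 3 matching r row(s), so 3 row(s) emitted.
- part_id=9: no matching r row.
- 3 r row(s) had no l match → kept, l columns NULL.

(2, 1); (2, 1); (2, 1); (2, 28); (2, 28); (2, 28); (2, 49); (2, 49); (2, 49); (NULL, 1); (NULL, 9); (NULL, 43)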